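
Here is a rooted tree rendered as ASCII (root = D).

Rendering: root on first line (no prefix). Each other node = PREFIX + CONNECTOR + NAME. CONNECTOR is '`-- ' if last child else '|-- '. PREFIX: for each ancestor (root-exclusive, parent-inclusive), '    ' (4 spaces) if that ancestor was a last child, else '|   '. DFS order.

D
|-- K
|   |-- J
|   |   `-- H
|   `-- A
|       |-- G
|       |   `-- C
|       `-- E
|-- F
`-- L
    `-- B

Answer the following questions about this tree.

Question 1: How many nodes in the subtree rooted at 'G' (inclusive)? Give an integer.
Answer: 2

Derivation:
Subtree rooted at G contains: C, G
Count = 2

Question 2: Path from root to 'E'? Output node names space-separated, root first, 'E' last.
Answer: D K A E

Derivation:
Walk down from root: D -> K -> A -> E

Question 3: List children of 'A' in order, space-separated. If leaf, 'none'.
Node A's children (from adjacency): G, E

Answer: G E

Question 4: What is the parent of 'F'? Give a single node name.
Answer: D

Derivation:
Scan adjacency: F appears as child of D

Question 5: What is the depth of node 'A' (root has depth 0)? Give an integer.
Answer: 2

Derivation:
Path from root to A: D -> K -> A
Depth = number of edges = 2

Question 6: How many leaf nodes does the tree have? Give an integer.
Leaves (nodes with no children): B, C, E, F, H

Answer: 5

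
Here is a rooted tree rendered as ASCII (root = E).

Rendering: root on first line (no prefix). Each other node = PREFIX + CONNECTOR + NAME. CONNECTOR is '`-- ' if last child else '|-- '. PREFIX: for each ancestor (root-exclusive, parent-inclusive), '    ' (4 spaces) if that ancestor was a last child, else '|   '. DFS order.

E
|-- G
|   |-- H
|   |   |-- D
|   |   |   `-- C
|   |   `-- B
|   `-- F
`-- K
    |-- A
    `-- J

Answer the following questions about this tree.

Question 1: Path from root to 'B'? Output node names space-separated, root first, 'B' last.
Answer: E G H B

Derivation:
Walk down from root: E -> G -> H -> B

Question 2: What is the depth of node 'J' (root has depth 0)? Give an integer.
Path from root to J: E -> K -> J
Depth = number of edges = 2

Answer: 2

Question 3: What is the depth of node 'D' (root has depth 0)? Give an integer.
Answer: 3

Derivation:
Path from root to D: E -> G -> H -> D
Depth = number of edges = 3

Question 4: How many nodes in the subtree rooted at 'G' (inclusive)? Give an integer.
Answer: 6

Derivation:
Subtree rooted at G contains: B, C, D, F, G, H
Count = 6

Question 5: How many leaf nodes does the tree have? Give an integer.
Leaves (nodes with no children): A, B, C, F, J

Answer: 5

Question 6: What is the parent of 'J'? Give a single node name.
Answer: K

Derivation:
Scan adjacency: J appears as child of K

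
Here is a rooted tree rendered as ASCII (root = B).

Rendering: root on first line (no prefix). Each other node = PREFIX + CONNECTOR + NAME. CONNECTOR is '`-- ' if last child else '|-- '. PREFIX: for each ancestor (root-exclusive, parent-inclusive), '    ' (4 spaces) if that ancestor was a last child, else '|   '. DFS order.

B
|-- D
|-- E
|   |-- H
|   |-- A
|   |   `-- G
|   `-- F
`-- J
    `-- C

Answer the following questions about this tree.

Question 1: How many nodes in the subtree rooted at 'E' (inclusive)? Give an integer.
Answer: 5

Derivation:
Subtree rooted at E contains: A, E, F, G, H
Count = 5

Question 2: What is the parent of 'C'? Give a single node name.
Scan adjacency: C appears as child of J

Answer: J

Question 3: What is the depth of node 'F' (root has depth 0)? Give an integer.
Answer: 2

Derivation:
Path from root to F: B -> E -> F
Depth = number of edges = 2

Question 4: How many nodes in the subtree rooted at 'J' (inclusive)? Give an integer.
Subtree rooted at J contains: C, J
Count = 2

Answer: 2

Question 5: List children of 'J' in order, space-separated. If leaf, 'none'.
Answer: C

Derivation:
Node J's children (from adjacency): C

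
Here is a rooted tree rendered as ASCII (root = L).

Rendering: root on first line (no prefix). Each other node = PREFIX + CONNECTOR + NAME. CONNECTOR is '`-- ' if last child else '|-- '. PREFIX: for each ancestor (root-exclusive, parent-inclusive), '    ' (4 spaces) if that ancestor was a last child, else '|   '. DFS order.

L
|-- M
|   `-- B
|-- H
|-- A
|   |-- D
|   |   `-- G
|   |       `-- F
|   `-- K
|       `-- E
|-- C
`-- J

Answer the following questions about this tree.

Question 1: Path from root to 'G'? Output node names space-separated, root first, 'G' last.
Walk down from root: L -> A -> D -> G

Answer: L A D G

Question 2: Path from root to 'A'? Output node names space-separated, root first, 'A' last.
Walk down from root: L -> A

Answer: L A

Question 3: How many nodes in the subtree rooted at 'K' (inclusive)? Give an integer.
Subtree rooted at K contains: E, K
Count = 2

Answer: 2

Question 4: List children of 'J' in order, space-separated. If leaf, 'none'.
Node J's children (from adjacency): (leaf)

Answer: none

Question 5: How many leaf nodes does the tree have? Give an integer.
Answer: 6

Derivation:
Leaves (nodes with no children): B, C, E, F, H, J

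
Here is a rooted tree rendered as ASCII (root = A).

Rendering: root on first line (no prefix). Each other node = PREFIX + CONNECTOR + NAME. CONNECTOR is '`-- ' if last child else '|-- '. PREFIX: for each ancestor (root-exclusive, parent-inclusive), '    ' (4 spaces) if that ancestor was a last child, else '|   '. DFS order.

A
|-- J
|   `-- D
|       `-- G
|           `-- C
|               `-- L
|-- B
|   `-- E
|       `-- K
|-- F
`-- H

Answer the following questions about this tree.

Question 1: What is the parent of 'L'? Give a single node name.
Scan adjacency: L appears as child of C

Answer: C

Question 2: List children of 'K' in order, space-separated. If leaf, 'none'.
Node K's children (from adjacency): (leaf)

Answer: none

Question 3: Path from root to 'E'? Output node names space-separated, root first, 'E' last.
Answer: A B E

Derivation:
Walk down from root: A -> B -> E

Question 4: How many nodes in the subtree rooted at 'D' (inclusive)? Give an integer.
Answer: 4

Derivation:
Subtree rooted at D contains: C, D, G, L
Count = 4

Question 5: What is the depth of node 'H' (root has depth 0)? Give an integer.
Path from root to H: A -> H
Depth = number of edges = 1

Answer: 1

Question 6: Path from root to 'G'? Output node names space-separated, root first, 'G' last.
Answer: A J D G

Derivation:
Walk down from root: A -> J -> D -> G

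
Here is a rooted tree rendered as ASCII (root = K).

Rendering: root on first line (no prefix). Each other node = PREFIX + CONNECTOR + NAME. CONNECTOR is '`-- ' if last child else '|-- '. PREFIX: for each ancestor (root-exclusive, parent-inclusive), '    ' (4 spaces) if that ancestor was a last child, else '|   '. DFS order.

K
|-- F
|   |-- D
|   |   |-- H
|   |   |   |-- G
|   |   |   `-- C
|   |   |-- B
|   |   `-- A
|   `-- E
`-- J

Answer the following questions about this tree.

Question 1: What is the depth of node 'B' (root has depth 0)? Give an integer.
Answer: 3

Derivation:
Path from root to B: K -> F -> D -> B
Depth = number of edges = 3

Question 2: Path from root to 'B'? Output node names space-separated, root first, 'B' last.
Walk down from root: K -> F -> D -> B

Answer: K F D B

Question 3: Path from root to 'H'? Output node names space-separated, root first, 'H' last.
Walk down from root: K -> F -> D -> H

Answer: K F D H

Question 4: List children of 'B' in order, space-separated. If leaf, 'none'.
Answer: none

Derivation:
Node B's children (from adjacency): (leaf)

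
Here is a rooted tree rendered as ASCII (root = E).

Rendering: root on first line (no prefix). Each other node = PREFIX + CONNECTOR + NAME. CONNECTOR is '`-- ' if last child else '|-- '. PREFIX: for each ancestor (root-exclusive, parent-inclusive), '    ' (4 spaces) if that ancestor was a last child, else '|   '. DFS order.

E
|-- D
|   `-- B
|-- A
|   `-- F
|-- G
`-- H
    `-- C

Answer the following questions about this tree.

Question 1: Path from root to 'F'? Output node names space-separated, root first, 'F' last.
Walk down from root: E -> A -> F

Answer: E A F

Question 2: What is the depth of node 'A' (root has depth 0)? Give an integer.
Path from root to A: E -> A
Depth = number of edges = 1

Answer: 1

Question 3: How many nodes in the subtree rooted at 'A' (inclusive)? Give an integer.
Answer: 2

Derivation:
Subtree rooted at A contains: A, F
Count = 2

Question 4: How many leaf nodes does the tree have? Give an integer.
Answer: 4

Derivation:
Leaves (nodes with no children): B, C, F, G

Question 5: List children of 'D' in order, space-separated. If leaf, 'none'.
Answer: B

Derivation:
Node D's children (from adjacency): B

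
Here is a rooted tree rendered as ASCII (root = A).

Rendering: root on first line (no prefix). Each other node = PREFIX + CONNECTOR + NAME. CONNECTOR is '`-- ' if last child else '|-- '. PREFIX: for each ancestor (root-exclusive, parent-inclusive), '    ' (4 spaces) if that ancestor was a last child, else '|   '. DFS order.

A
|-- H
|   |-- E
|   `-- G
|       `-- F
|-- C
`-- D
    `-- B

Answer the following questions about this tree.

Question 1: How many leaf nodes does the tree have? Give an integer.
Leaves (nodes with no children): B, C, E, F

Answer: 4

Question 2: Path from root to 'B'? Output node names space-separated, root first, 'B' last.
Answer: A D B

Derivation:
Walk down from root: A -> D -> B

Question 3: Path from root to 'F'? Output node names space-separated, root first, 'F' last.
Walk down from root: A -> H -> G -> F

Answer: A H G F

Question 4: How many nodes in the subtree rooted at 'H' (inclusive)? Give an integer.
Subtree rooted at H contains: E, F, G, H
Count = 4

Answer: 4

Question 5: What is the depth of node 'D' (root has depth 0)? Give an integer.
Path from root to D: A -> D
Depth = number of edges = 1

Answer: 1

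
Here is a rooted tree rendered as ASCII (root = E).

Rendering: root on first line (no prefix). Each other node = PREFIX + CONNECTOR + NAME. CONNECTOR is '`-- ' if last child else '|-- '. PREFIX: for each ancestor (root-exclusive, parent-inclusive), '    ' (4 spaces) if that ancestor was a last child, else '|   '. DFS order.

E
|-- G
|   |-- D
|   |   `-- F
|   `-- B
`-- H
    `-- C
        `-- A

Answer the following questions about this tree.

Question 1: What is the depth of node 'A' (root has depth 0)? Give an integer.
Answer: 3

Derivation:
Path from root to A: E -> H -> C -> A
Depth = number of edges = 3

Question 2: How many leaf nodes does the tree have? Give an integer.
Answer: 3

Derivation:
Leaves (nodes with no children): A, B, F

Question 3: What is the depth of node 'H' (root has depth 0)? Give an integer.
Answer: 1

Derivation:
Path from root to H: E -> H
Depth = number of edges = 1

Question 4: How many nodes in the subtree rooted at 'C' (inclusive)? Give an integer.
Subtree rooted at C contains: A, C
Count = 2

Answer: 2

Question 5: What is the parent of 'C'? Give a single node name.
Scan adjacency: C appears as child of H

Answer: H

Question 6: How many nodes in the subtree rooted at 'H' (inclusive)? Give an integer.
Answer: 3

Derivation:
Subtree rooted at H contains: A, C, H
Count = 3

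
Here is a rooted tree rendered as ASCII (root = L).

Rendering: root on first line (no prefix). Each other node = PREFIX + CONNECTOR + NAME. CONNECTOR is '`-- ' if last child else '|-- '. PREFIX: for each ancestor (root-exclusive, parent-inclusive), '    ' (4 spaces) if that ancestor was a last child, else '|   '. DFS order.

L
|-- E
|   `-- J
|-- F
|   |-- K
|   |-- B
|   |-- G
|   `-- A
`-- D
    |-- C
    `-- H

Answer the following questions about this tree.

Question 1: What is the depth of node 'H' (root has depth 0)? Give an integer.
Path from root to H: L -> D -> H
Depth = number of edges = 2

Answer: 2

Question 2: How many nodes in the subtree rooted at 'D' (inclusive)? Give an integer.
Answer: 3

Derivation:
Subtree rooted at D contains: C, D, H
Count = 3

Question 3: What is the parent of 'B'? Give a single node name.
Scan adjacency: B appears as child of F

Answer: F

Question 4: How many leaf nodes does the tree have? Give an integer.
Answer: 7

Derivation:
Leaves (nodes with no children): A, B, C, G, H, J, K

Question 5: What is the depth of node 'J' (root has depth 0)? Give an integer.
Path from root to J: L -> E -> J
Depth = number of edges = 2

Answer: 2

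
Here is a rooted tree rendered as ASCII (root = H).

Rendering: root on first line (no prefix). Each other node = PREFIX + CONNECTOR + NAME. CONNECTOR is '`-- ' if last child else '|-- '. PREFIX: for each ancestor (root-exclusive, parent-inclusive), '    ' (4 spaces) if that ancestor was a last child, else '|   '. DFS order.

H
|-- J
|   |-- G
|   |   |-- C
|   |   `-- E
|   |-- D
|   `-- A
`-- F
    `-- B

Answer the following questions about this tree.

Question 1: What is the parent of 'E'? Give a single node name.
Answer: G

Derivation:
Scan adjacency: E appears as child of G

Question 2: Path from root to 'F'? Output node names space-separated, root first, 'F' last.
Walk down from root: H -> F

Answer: H F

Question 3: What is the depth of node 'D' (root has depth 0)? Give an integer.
Answer: 2

Derivation:
Path from root to D: H -> J -> D
Depth = number of edges = 2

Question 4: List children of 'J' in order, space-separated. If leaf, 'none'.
Node J's children (from adjacency): G, D, A

Answer: G D A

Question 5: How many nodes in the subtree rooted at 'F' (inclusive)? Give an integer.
Subtree rooted at F contains: B, F
Count = 2

Answer: 2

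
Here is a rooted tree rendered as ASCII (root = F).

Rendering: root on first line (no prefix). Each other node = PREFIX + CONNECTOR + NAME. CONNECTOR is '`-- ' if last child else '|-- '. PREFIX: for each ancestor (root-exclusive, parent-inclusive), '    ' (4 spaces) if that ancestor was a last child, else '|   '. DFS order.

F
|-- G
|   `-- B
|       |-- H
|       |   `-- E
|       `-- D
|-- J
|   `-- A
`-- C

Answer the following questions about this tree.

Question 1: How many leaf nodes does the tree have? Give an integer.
Leaves (nodes with no children): A, C, D, E

Answer: 4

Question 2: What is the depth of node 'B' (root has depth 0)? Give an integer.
Path from root to B: F -> G -> B
Depth = number of edges = 2

Answer: 2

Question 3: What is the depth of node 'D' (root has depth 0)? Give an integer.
Path from root to D: F -> G -> B -> D
Depth = number of edges = 3

Answer: 3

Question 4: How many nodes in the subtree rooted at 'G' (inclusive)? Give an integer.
Answer: 5

Derivation:
Subtree rooted at G contains: B, D, E, G, H
Count = 5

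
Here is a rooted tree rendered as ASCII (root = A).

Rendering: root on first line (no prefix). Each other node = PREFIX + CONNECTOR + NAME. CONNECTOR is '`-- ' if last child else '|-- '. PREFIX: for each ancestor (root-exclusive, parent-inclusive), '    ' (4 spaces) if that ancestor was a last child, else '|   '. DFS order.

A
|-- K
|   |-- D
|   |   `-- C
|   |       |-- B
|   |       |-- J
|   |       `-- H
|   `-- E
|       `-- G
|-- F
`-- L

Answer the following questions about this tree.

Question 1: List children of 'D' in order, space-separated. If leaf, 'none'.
Node D's children (from adjacency): C

Answer: C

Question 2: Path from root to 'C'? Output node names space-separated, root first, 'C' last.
Walk down from root: A -> K -> D -> C

Answer: A K D C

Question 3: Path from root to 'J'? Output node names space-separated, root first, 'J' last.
Walk down from root: A -> K -> D -> C -> J

Answer: A K D C J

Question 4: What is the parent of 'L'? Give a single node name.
Answer: A

Derivation:
Scan adjacency: L appears as child of A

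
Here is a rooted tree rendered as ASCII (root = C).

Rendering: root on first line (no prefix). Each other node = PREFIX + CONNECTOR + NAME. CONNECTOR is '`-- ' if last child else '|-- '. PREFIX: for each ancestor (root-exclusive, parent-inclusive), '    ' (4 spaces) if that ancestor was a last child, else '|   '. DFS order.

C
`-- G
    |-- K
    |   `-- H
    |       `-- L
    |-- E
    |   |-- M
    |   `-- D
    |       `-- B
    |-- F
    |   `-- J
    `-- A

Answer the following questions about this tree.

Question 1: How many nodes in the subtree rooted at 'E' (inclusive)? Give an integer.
Answer: 4

Derivation:
Subtree rooted at E contains: B, D, E, M
Count = 4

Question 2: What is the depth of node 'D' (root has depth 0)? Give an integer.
Path from root to D: C -> G -> E -> D
Depth = number of edges = 3

Answer: 3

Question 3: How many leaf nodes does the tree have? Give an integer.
Leaves (nodes with no children): A, B, J, L, M

Answer: 5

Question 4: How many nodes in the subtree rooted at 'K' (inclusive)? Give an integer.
Answer: 3

Derivation:
Subtree rooted at K contains: H, K, L
Count = 3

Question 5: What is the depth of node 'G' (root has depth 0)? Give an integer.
Path from root to G: C -> G
Depth = number of edges = 1

Answer: 1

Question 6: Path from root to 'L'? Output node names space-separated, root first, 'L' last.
Walk down from root: C -> G -> K -> H -> L

Answer: C G K H L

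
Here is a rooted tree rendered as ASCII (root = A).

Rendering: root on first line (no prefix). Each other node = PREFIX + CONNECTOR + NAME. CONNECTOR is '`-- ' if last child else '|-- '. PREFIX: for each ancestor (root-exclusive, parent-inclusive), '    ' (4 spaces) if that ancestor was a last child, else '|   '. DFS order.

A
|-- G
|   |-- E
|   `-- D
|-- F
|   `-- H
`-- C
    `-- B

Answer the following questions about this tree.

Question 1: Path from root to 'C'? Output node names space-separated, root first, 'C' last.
Walk down from root: A -> C

Answer: A C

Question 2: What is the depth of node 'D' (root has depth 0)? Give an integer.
Answer: 2

Derivation:
Path from root to D: A -> G -> D
Depth = number of edges = 2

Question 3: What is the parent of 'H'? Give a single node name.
Scan adjacency: H appears as child of F

Answer: F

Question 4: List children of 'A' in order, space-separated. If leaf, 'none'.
Node A's children (from adjacency): G, F, C

Answer: G F C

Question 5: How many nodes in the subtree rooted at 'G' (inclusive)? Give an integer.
Subtree rooted at G contains: D, E, G
Count = 3

Answer: 3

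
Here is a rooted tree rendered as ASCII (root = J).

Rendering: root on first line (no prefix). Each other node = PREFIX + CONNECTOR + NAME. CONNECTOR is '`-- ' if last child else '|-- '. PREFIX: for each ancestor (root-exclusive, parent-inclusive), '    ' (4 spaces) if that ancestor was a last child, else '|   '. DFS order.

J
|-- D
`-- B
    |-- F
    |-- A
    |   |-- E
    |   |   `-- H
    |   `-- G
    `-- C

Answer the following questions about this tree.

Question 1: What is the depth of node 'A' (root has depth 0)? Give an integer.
Answer: 2

Derivation:
Path from root to A: J -> B -> A
Depth = number of edges = 2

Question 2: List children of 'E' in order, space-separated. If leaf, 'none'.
Node E's children (from adjacency): H

Answer: H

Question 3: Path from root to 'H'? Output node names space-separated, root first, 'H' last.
Answer: J B A E H

Derivation:
Walk down from root: J -> B -> A -> E -> H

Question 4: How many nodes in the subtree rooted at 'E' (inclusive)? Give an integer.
Subtree rooted at E contains: E, H
Count = 2

Answer: 2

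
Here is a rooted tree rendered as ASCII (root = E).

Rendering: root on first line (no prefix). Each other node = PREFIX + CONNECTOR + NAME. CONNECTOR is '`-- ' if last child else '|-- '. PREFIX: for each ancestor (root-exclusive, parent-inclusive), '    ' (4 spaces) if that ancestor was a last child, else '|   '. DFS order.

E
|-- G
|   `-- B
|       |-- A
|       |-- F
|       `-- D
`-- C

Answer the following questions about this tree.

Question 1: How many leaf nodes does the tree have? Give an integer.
Answer: 4

Derivation:
Leaves (nodes with no children): A, C, D, F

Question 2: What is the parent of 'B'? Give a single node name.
Scan adjacency: B appears as child of G

Answer: G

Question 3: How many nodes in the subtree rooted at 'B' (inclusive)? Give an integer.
Answer: 4

Derivation:
Subtree rooted at B contains: A, B, D, F
Count = 4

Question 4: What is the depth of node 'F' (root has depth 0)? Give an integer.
Answer: 3

Derivation:
Path from root to F: E -> G -> B -> F
Depth = number of edges = 3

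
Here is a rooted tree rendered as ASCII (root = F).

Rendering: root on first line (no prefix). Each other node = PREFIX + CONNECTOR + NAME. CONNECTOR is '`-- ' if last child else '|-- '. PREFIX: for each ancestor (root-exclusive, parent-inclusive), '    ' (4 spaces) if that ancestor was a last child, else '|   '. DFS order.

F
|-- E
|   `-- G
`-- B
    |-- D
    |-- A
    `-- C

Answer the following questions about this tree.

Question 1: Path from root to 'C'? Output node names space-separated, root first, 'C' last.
Answer: F B C

Derivation:
Walk down from root: F -> B -> C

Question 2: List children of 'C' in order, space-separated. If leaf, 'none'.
Node C's children (from adjacency): (leaf)

Answer: none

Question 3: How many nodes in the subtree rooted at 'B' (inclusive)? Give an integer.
Subtree rooted at B contains: A, B, C, D
Count = 4

Answer: 4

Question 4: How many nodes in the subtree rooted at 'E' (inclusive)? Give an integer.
Answer: 2

Derivation:
Subtree rooted at E contains: E, G
Count = 2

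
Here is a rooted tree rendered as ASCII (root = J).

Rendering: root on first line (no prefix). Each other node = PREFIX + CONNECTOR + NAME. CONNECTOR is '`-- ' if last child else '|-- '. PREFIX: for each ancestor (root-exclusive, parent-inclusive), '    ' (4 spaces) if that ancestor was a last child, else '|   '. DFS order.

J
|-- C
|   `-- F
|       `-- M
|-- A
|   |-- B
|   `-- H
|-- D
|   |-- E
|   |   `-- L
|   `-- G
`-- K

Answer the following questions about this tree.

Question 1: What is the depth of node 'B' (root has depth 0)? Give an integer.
Answer: 2

Derivation:
Path from root to B: J -> A -> B
Depth = number of edges = 2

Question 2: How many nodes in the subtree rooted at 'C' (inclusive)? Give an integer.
Answer: 3

Derivation:
Subtree rooted at C contains: C, F, M
Count = 3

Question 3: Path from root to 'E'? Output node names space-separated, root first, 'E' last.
Answer: J D E

Derivation:
Walk down from root: J -> D -> E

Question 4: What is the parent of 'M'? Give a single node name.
Scan adjacency: M appears as child of F

Answer: F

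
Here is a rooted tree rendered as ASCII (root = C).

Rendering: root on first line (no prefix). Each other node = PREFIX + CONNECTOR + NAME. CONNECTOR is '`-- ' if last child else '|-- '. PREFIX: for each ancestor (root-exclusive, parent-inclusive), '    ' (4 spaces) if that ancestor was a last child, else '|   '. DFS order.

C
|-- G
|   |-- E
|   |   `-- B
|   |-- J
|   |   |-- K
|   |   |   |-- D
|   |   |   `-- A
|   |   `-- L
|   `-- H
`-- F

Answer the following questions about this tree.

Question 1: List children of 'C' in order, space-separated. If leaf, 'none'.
Answer: G F

Derivation:
Node C's children (from adjacency): G, F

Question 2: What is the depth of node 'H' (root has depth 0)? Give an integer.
Path from root to H: C -> G -> H
Depth = number of edges = 2

Answer: 2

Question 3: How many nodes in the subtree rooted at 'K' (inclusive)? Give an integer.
Answer: 3

Derivation:
Subtree rooted at K contains: A, D, K
Count = 3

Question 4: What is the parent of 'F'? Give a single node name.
Scan adjacency: F appears as child of C

Answer: C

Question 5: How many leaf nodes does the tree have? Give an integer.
Answer: 6

Derivation:
Leaves (nodes with no children): A, B, D, F, H, L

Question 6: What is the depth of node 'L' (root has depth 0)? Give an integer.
Path from root to L: C -> G -> J -> L
Depth = number of edges = 3

Answer: 3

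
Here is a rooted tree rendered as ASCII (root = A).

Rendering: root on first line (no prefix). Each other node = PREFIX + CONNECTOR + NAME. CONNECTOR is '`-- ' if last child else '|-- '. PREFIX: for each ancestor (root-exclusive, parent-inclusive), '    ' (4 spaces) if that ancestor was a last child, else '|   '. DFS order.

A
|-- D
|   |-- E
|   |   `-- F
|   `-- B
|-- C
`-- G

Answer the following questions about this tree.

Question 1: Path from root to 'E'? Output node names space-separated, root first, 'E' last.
Answer: A D E

Derivation:
Walk down from root: A -> D -> E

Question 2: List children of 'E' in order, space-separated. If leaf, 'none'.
Node E's children (from adjacency): F

Answer: F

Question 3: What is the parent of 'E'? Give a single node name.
Scan adjacency: E appears as child of D

Answer: D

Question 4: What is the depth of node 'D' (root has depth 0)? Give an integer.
Path from root to D: A -> D
Depth = number of edges = 1

Answer: 1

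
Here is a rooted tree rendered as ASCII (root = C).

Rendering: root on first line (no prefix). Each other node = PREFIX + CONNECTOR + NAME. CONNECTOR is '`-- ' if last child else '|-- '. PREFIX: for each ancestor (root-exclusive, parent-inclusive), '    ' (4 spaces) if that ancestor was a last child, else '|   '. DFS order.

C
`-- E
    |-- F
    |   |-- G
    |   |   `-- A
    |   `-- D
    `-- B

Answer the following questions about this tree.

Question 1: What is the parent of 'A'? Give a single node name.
Scan adjacency: A appears as child of G

Answer: G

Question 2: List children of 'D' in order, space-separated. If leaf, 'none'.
Answer: none

Derivation:
Node D's children (from adjacency): (leaf)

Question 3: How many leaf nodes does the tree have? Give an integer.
Leaves (nodes with no children): A, B, D

Answer: 3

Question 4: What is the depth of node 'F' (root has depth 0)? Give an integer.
Answer: 2

Derivation:
Path from root to F: C -> E -> F
Depth = number of edges = 2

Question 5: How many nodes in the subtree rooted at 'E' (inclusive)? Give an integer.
Subtree rooted at E contains: A, B, D, E, F, G
Count = 6

Answer: 6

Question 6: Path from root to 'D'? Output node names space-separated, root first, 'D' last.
Walk down from root: C -> E -> F -> D

Answer: C E F D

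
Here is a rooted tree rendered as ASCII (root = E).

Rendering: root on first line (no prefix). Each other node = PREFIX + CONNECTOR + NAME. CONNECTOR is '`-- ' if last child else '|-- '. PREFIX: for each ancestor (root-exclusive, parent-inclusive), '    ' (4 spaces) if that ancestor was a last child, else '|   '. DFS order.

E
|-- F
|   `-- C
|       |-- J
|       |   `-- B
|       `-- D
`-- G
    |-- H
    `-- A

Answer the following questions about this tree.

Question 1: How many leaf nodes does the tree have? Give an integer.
Answer: 4

Derivation:
Leaves (nodes with no children): A, B, D, H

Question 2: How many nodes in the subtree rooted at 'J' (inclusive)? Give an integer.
Answer: 2

Derivation:
Subtree rooted at J contains: B, J
Count = 2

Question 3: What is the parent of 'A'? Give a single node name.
Answer: G

Derivation:
Scan adjacency: A appears as child of G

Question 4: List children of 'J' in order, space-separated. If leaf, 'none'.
Answer: B

Derivation:
Node J's children (from adjacency): B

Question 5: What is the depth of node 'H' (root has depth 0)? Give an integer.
Answer: 2

Derivation:
Path from root to H: E -> G -> H
Depth = number of edges = 2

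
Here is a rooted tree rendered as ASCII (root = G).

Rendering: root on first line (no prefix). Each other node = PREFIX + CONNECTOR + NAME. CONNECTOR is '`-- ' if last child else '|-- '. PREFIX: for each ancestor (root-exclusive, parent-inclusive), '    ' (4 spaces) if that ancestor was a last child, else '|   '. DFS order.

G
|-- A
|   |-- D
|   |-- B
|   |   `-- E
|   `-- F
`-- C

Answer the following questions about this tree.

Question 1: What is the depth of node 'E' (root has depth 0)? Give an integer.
Answer: 3

Derivation:
Path from root to E: G -> A -> B -> E
Depth = number of edges = 3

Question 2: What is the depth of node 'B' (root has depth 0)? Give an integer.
Answer: 2

Derivation:
Path from root to B: G -> A -> B
Depth = number of edges = 2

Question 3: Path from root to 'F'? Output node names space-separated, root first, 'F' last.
Walk down from root: G -> A -> F

Answer: G A F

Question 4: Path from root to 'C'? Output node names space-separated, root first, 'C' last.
Walk down from root: G -> C

Answer: G C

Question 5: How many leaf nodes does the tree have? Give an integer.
Leaves (nodes with no children): C, D, E, F

Answer: 4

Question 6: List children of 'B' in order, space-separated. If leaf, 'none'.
Answer: E

Derivation:
Node B's children (from adjacency): E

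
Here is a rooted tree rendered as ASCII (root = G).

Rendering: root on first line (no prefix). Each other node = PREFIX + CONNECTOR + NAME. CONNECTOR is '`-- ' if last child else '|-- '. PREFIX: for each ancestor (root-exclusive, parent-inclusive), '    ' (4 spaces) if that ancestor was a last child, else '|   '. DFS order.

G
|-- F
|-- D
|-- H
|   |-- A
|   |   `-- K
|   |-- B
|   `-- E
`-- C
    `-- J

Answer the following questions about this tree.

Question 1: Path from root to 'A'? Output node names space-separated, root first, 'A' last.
Answer: G H A

Derivation:
Walk down from root: G -> H -> A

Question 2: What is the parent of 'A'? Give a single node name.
Answer: H

Derivation:
Scan adjacency: A appears as child of H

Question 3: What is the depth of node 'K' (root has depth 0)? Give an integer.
Path from root to K: G -> H -> A -> K
Depth = number of edges = 3

Answer: 3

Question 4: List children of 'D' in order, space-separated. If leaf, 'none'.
Node D's children (from adjacency): (leaf)

Answer: none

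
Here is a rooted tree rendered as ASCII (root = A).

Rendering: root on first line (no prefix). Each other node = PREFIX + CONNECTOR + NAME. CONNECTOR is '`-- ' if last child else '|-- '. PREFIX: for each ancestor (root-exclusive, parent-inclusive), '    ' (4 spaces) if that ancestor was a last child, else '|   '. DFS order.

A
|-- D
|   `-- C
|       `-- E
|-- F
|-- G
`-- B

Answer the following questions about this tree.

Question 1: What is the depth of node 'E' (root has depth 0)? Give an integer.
Answer: 3

Derivation:
Path from root to E: A -> D -> C -> E
Depth = number of edges = 3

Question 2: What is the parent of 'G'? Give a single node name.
Answer: A

Derivation:
Scan adjacency: G appears as child of A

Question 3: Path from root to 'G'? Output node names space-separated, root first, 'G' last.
Walk down from root: A -> G

Answer: A G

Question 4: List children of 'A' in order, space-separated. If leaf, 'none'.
Answer: D F G B

Derivation:
Node A's children (from adjacency): D, F, G, B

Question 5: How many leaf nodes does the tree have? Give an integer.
Leaves (nodes with no children): B, E, F, G

Answer: 4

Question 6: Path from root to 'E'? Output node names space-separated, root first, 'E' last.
Answer: A D C E

Derivation:
Walk down from root: A -> D -> C -> E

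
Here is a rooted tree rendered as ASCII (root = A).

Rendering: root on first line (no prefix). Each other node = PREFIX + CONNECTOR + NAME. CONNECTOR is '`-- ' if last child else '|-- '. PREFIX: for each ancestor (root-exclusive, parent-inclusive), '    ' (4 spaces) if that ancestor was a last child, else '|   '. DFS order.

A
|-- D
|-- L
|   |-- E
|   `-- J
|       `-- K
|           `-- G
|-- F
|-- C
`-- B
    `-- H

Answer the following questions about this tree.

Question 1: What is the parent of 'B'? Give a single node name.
Answer: A

Derivation:
Scan adjacency: B appears as child of A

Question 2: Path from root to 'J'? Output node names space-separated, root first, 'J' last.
Walk down from root: A -> L -> J

Answer: A L J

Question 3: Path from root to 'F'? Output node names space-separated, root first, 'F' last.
Answer: A F

Derivation:
Walk down from root: A -> F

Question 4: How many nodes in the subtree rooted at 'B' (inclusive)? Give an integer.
Answer: 2

Derivation:
Subtree rooted at B contains: B, H
Count = 2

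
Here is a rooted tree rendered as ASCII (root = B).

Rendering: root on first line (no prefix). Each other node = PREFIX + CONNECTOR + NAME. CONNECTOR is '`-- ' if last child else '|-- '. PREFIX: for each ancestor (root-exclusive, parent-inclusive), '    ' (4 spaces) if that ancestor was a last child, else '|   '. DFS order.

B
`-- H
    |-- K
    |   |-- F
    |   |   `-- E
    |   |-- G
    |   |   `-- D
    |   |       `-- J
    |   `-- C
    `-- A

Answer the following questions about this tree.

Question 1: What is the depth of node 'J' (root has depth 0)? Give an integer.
Path from root to J: B -> H -> K -> G -> D -> J
Depth = number of edges = 5

Answer: 5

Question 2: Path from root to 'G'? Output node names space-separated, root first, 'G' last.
Answer: B H K G

Derivation:
Walk down from root: B -> H -> K -> G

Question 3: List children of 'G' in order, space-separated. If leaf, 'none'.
Answer: D

Derivation:
Node G's children (from adjacency): D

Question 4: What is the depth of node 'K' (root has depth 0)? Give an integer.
Path from root to K: B -> H -> K
Depth = number of edges = 2

Answer: 2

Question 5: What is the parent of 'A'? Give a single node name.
Answer: H

Derivation:
Scan adjacency: A appears as child of H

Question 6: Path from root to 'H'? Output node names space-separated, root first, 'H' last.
Answer: B H

Derivation:
Walk down from root: B -> H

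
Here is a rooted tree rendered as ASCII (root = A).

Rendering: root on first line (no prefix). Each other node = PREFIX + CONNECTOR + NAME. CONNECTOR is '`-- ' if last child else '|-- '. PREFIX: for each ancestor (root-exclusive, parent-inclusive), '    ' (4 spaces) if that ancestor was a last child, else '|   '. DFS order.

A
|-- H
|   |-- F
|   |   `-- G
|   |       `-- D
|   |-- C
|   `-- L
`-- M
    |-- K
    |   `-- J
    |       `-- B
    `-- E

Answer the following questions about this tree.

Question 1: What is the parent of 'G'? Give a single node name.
Answer: F

Derivation:
Scan adjacency: G appears as child of F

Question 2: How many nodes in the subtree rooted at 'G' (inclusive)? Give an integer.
Subtree rooted at G contains: D, G
Count = 2

Answer: 2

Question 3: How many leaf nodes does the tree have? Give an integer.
Leaves (nodes with no children): B, C, D, E, L

Answer: 5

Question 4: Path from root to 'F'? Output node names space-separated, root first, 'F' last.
Answer: A H F

Derivation:
Walk down from root: A -> H -> F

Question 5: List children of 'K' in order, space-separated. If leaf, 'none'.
Answer: J

Derivation:
Node K's children (from adjacency): J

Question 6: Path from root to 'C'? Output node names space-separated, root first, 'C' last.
Walk down from root: A -> H -> C

Answer: A H C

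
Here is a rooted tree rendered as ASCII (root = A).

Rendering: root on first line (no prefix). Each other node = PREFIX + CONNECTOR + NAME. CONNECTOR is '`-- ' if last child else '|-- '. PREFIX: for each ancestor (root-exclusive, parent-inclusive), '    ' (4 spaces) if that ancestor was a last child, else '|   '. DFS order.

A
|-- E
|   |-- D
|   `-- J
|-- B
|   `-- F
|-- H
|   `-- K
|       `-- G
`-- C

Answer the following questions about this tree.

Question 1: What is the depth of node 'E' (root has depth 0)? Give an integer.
Answer: 1

Derivation:
Path from root to E: A -> E
Depth = number of edges = 1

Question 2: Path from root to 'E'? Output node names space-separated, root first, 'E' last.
Walk down from root: A -> E

Answer: A E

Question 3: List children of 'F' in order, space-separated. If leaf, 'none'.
Node F's children (from adjacency): (leaf)

Answer: none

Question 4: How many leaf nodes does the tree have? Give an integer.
Leaves (nodes with no children): C, D, F, G, J

Answer: 5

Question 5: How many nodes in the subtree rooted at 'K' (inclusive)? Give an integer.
Subtree rooted at K contains: G, K
Count = 2

Answer: 2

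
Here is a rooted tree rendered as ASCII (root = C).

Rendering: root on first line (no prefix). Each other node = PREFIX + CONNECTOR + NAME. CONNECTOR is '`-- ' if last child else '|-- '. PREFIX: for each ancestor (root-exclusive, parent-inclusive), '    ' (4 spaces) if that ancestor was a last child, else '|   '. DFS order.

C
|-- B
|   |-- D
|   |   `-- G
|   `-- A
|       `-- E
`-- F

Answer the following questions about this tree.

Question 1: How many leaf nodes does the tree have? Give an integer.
Answer: 3

Derivation:
Leaves (nodes with no children): E, F, G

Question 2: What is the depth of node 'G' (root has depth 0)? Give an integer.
Answer: 3

Derivation:
Path from root to G: C -> B -> D -> G
Depth = number of edges = 3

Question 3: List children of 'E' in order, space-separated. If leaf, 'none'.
Node E's children (from adjacency): (leaf)

Answer: none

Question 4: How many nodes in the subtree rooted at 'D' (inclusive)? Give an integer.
Subtree rooted at D contains: D, G
Count = 2

Answer: 2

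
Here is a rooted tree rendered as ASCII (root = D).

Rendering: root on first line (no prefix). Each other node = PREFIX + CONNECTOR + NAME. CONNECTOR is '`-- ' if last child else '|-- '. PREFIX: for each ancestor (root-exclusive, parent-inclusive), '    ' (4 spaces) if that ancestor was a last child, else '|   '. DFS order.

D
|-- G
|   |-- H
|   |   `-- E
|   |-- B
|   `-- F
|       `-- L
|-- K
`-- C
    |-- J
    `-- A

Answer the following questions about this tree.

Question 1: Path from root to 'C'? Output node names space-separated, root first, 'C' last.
Walk down from root: D -> C

Answer: D C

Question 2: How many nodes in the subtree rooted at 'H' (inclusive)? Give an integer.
Subtree rooted at H contains: E, H
Count = 2

Answer: 2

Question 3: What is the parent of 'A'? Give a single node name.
Answer: C

Derivation:
Scan adjacency: A appears as child of C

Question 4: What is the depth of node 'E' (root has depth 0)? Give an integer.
Answer: 3

Derivation:
Path from root to E: D -> G -> H -> E
Depth = number of edges = 3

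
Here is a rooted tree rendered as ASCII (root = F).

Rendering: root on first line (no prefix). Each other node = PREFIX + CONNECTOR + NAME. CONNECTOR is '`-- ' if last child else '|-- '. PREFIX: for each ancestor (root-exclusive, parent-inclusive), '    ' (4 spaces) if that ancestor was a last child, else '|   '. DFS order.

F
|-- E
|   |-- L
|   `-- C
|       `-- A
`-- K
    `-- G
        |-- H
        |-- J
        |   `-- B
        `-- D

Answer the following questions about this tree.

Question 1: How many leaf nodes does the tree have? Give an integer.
Answer: 5

Derivation:
Leaves (nodes with no children): A, B, D, H, L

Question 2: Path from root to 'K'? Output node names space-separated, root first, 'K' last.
Answer: F K

Derivation:
Walk down from root: F -> K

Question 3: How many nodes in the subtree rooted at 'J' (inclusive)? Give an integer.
Subtree rooted at J contains: B, J
Count = 2

Answer: 2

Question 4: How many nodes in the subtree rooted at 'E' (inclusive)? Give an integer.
Answer: 4

Derivation:
Subtree rooted at E contains: A, C, E, L
Count = 4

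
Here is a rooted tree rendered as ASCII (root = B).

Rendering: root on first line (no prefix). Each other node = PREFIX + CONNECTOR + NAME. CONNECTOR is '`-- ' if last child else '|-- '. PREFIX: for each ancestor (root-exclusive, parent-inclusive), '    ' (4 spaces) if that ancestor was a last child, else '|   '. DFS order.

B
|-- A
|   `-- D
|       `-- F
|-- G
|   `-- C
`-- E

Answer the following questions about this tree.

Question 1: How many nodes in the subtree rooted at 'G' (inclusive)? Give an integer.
Answer: 2

Derivation:
Subtree rooted at G contains: C, G
Count = 2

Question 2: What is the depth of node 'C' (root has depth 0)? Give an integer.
Path from root to C: B -> G -> C
Depth = number of edges = 2

Answer: 2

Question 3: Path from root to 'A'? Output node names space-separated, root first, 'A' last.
Answer: B A

Derivation:
Walk down from root: B -> A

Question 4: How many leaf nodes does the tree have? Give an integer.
Leaves (nodes with no children): C, E, F

Answer: 3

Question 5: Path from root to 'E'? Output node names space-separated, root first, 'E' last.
Answer: B E

Derivation:
Walk down from root: B -> E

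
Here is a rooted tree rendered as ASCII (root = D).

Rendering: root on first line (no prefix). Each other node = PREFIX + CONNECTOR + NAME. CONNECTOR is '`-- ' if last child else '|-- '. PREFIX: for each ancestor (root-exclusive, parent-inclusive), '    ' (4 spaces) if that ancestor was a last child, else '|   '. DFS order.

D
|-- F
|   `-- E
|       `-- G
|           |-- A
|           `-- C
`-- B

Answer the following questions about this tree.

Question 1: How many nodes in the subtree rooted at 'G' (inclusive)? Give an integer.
Answer: 3

Derivation:
Subtree rooted at G contains: A, C, G
Count = 3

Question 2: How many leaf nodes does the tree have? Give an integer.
Answer: 3

Derivation:
Leaves (nodes with no children): A, B, C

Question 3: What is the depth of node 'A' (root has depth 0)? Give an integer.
Answer: 4

Derivation:
Path from root to A: D -> F -> E -> G -> A
Depth = number of edges = 4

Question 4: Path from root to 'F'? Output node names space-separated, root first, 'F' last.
Walk down from root: D -> F

Answer: D F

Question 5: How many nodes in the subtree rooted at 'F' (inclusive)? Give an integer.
Subtree rooted at F contains: A, C, E, F, G
Count = 5

Answer: 5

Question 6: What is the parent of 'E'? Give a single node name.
Scan adjacency: E appears as child of F

Answer: F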